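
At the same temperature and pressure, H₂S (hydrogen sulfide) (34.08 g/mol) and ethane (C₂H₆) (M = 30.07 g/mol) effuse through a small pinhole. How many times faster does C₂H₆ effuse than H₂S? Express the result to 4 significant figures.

1.065

Graham's law gives rate_C₂H₆/rate_H₂S = √(M_H₂S/M_C₂H₆) = √(34.08/30.07) = √1.133 = 1.065.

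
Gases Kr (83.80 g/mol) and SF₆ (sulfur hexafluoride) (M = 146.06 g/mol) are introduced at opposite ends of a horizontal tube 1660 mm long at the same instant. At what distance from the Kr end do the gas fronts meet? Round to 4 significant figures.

In equal time, each gas travels a distance ∝ its rate ∝ 1/√M, so d_Kr/d_SF₆ = √(M_SF₆/M_Kr) = √(146.06/83.80) = 1.320.
With d_Kr + d_SF₆ = 1660 mm, d_SF₆ = 1660/(1 + 1.320) = 715.5 mm.
d_Kr = 1660 − 715.5 = 944.5 mm.

944.5 mm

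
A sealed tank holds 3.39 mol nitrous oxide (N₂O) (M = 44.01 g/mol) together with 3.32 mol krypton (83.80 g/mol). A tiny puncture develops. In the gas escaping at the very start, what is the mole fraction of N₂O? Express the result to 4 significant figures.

Effusion rate of each component ∝ n_i/√M_i (partial pressure × 1/√M).
x_N₂O(eff) = (n_N₂O/√M_N₂O) / (n_N₂O/√M_N₂O + n_Kr/√M_Kr)
= (3.39/√44.01) / (3.39/√44.01 + 3.32/√83.80) = 0.5110/(0.5110 + 0.3627) = 0.5849.

0.5849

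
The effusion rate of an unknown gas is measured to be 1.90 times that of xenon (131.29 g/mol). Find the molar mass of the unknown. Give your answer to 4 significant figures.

36.37 g/mol

Graham's law gives rate_X/rate_Xe = √(M_Xe/M_X).
1.90 = √(131.29/M_X)
M_X = 131.29 / 1.90² = 131.29 / 3.610 = 36.37 g/mol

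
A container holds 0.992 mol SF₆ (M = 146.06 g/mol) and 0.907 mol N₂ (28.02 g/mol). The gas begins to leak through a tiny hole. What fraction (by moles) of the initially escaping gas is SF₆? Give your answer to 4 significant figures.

0.3239

Each component's effusion rate ∝ (its partial pressure)·(1/√M) ∝ n_i/√M_i.
Mole fraction of SF₆ in the effusate = (n_SF₆/√M_SF₆) / (n_SF₆/√M_SF₆ + n_N₂/√M_N₂)
= (0.992/√146.06) / (0.992/√146.06 + 0.907/√28.02) = 0.08208/(0.08208 + 0.1713) = 0.3239.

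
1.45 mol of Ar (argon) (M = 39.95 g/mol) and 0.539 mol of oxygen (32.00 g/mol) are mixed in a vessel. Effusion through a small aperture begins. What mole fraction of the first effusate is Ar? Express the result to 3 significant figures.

The effusion rate of species i is ∝ p_i/√M_i ∝ n_i/√M_i.
Mole fraction of Ar in the effusate = (n_Ar/√M_Ar) / (n_Ar/√M_Ar + n_O₂/√M_O₂)
= (1.45/√39.95) / (1.45/√39.95 + 0.539/√32.00) = 0.2294/(0.2294 + 0.09528) = 0.707.

0.707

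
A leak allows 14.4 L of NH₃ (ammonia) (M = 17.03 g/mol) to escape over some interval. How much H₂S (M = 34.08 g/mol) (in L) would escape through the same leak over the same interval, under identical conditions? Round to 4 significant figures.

10.18 L

From Graham's law, rate_H₂S/rate_NH₃ = √(M_NH₃/M_H₂S) = √(17.03/34.08) = √0.4997 = 0.7069.
So the volume for H₂S is 14.4 × 0.7069 = 10.18 L.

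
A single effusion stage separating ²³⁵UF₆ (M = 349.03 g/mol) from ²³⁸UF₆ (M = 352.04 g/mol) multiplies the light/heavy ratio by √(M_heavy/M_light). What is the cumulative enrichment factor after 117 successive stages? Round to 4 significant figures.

After 117 stages the ratio has grown by (√(352.04/349.03))^117 = (352.04/349.03)^(117/2).
= 1.00862^(117/2) = 1.653.

1.653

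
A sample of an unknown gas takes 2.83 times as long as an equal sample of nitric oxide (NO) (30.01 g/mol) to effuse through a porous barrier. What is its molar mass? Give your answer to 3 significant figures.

240 g/mol

From Graham's law, t_X/t_NO = √(M_X/M_NO).
2.83 = √(M_X/30.01)
M_X = 30.01 × 2.83² = 30.01 × 8.009 = 240 g/mol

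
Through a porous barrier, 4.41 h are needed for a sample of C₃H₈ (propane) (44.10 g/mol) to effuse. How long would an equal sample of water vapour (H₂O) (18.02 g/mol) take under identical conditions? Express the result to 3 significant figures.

2.82 h

Using Graham's law: t_H₂O/t_C₃H₈ = √(M_H₂O/M_C₃H₈) = √(18.02/44.10) = √0.4086 = 0.6392.
So the time for H₂O is 4.41 × 0.6392 = 2.82 h.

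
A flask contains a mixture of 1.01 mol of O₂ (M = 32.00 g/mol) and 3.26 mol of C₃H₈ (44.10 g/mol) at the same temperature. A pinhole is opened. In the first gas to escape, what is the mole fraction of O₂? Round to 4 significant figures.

Each component's effusion rate ∝ (its partial pressure)·(1/√M) ∝ n_i/√M_i.
So x_O₂ in the escaping gas = (n_O₂/√M_O₂) / Σ(n_i/√M_i)
= (1.01/√32.00) / (1.01/√32.00 + 3.26/√44.10) = 0.1785/(0.1785 + 0.4909) = 0.2667.

0.2667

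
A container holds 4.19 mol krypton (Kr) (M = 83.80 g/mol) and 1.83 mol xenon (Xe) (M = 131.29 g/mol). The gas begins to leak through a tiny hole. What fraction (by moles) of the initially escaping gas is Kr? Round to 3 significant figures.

0.741

The effusion rate of species i is ∝ p_i/√M_i ∝ n_i/√M_i.
Mole fraction of Kr in the effusate = (n_Kr/√M_Kr) / (n_Kr/√M_Kr + n_Xe/√M_Xe)
= (4.19/√83.80) / (4.19/√83.80 + 1.83/√131.29) = 0.4577/(0.4577 + 0.1597) = 0.741.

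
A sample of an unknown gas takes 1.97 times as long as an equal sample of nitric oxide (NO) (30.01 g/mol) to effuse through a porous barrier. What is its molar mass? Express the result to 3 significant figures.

Since effusion rate ∝ 1/√M, t_X/t_NO = √(M_X/M_NO).
1.97 = √(M_X/30.01)
M_X = 30.01 × 1.97² = 30.01 × 3.881 = 116 g/mol

116 g/mol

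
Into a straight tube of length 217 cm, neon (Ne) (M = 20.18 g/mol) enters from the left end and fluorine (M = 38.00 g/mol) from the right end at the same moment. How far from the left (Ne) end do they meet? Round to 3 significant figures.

Distances travelled in equal time are proportional to diffusion rates, so d_Ne/d_F₂ = √(M_F₂/M_Ne) = √(38.00/20.18) = 1.372.
With d_Ne + d_F₂ = 217 cm, d_F₂ = 217/(1 + 1.372) = 91.47 cm.
d_Ne = 217 − 91.47 = 126 cm.

126 cm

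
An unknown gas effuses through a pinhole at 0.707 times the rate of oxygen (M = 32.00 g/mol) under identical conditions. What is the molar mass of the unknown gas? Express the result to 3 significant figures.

Since effusion rate ∝ 1/√M, rate_X/rate_O₂ = √(M_O₂/M_X).
0.707 = √(32.00/M_X)
M_X = 32.00 / 0.707² = 32.00 / 0.4998 = 64.0 g/mol

64.0 g/mol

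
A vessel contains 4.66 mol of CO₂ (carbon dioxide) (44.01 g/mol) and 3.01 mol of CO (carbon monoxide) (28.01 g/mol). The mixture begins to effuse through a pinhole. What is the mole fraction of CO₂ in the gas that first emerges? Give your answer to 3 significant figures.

0.553

The effusion rate of species i is ∝ p_i/√M_i ∝ n_i/√M_i.
So x_CO₂ in the escaping gas = (n_CO₂/√M_CO₂) / Σ(n_i/√M_i)
= (4.66/√44.01) / (4.66/√44.01 + 3.01/√28.01) = 0.7024/(0.7024 + 0.5687) = 0.553.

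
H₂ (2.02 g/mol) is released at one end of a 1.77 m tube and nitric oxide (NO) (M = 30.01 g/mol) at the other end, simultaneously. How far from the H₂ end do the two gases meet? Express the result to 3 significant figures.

Graham's law gives d_H₂/d_NO = rate_H₂/rate_NO = √(M_NO/M_H₂) = √(30.01/2.02) = 3.854.
With d_H₂ + d_NO = 1.77 m, d_NO = 1.77/(1 + 3.854) = 0.3646 m.
d_H₂ = 1.77 − 0.3646 = 1.41 m.

1.41 m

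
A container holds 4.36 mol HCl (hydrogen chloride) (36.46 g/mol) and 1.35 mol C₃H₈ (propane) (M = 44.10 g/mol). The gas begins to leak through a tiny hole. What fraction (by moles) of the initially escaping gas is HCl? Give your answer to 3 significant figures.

Each component's effusion rate ∝ (its partial pressure)·(1/√M) ∝ n_i/√M_i.
Mole fraction of HCl in the effusate = (n_HCl/√M_HCl) / (n_HCl/√M_HCl + n_C₃H₈/√M_C₃H₈)
= (4.36/√36.46) / (4.36/√36.46 + 1.35/√44.10) = 0.7221/(0.7221 + 0.2033) = 0.780.

0.780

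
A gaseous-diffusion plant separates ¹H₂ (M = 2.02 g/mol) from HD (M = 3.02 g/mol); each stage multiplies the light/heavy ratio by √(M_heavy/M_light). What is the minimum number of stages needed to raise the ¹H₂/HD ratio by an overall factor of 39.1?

19

With α = √(3.02/2.02) per stage, ln α = ½ ln(1.49505) = 0.2011.
Need α^N ≥ 39.1 ⇒ N ≥ ln(39.1) / ln α = 3.666 / 0.2011 = 18.23.
Minimum whole number of stages: N = 19.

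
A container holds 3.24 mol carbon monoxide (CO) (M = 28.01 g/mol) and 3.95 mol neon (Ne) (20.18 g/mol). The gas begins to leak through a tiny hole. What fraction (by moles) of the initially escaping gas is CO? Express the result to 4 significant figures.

0.4105

Each component's effusion rate ∝ (its partial pressure)·(1/√M) ∝ n_i/√M_i.
Mole fraction of CO in the effusate = (n_CO/√M_CO) / (n_CO/√M_CO + n_Ne/√M_Ne)
= (3.24/√28.01) / (3.24/√28.01 + 3.95/√20.18) = 0.6122/(0.6122 + 0.8793) = 0.4105.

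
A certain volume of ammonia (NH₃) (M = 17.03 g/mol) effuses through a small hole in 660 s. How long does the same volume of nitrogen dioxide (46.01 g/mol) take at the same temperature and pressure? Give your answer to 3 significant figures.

1080 s

Since effusion rate ∝ 1/√M, t_NO₂/t_NH₃ = √(M_NO₂/M_NH₃) = √(46.01/17.03) = √2.702 = 1.644.
So the time for NO₂ is 660 × 1.644 = 1080 s.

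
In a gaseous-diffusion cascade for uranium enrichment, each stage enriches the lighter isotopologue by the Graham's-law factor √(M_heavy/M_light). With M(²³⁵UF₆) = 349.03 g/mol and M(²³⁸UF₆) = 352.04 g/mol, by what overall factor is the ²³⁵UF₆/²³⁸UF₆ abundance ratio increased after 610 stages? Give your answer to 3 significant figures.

Each stage multiplies the ratio by α = √(352.04/349.03), so after 610 stages the overall factor is α^610 = (352.04/349.03)^(610/2).
= 1.00862^305 = 13.7.

13.7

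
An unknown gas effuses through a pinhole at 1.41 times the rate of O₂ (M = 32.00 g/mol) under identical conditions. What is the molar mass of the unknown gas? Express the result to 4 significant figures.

16.10 g/mol

Graham's law gives rate_X/rate_O₂ = √(M_O₂/M_X).
1.41 = √(32.00/M_X)
M_X = 32.00 / 1.41² = 32.00 / 1.988 = 16.10 g/mol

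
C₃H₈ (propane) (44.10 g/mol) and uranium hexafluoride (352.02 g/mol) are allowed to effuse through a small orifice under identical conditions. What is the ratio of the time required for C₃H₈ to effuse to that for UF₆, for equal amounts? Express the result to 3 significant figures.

Using Graham's law: t_C₃H₈/t_UF₆ = √(M_C₃H₈/M_UF₆) = √(44.10/352.02) = √0.1253 = 0.354.

0.354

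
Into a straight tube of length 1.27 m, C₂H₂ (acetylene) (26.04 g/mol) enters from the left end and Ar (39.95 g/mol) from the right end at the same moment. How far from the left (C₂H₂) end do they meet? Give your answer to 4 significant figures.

In equal time, each gas travels a distance ∝ its rate ∝ 1/√M, so d_C₂H₂/d_Ar = √(M_Ar/M_C₂H₂) = √(39.95/26.04) = 1.239.
With d_C₂H₂ + d_Ar = 1.27 m, d_Ar = 1.27/(1 + 1.239) = 0.5673 m.
d_C₂H₂ = 1.27 − 0.5673 = 0.7027 m.

0.7027 m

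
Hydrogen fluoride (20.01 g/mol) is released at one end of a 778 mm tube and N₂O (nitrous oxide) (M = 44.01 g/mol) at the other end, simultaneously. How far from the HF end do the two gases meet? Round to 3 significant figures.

The fronts meet when d_HF + d_N₂O = L with d_HF/d_N₂O = √(M_N₂O/M_HF) (Graham's law). Here √(M_N₂O/M_HF) = √(44.01/20.01) = 1.483.
With d_HF + d_N₂O = 778 mm, d_N₂O = 778/(1 + 1.483) = 313.3 mm.
d_HF = 778 − 313.3 = 465 mm.

465 mm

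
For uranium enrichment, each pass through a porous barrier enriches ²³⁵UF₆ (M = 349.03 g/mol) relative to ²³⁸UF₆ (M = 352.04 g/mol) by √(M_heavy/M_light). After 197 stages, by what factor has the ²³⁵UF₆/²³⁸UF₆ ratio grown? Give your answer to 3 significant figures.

After 197 stages the ratio has grown by (√(352.04/349.03))^197 = (352.04/349.03)^(197/2).
= 1.00862^(197/2) = 2.33.

2.33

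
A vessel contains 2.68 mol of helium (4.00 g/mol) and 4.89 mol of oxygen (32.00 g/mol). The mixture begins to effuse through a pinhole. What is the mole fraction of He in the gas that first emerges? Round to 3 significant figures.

Each component's effusion rate ∝ (its partial pressure)·(1/√M) ∝ n_i/√M_i.
So x_He in the escaping gas = (n_He/√M_He) / Σ(n_i/√M_i)
= (2.68/√4.00) / (2.68/√4.00 + 4.89/√32.00) = 1.340/(1.340 + 0.8644) = 0.608.

0.608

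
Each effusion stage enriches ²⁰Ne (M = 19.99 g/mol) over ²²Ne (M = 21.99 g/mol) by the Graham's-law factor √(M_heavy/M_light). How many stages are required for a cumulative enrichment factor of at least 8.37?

45

With α = √(21.99/19.99) per stage, ln α = ½ ln(1.10005) = 0.04768.
Need α^N ≥ 8.37 ⇒ N ≥ ln(8.37) / ln α = 2.125 / 0.04768 = 44.56.
Minimum whole number of stages: N = 45.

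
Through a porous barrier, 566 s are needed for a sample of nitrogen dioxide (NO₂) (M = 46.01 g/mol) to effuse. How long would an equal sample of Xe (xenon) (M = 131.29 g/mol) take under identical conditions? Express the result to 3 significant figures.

956 s

From Graham's law, t_Xe/t_NO₂ = √(M_Xe/M_NO₂) = √(131.29/46.01) = √2.854 = 1.689.
So the time for Xe is 566 × 1.689 = 956 s.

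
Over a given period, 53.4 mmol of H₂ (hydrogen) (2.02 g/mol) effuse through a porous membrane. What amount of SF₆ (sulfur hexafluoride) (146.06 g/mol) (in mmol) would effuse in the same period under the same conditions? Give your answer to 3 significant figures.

6.28 mmol

Graham's law gives rate_SF₆/rate_H₂ = √(M_H₂/M_SF₆) = √(2.02/146.06) = √0.01383 = 0.1176.
So the amount for SF₆ is 53.4 × 0.1176 = 6.28 mmol.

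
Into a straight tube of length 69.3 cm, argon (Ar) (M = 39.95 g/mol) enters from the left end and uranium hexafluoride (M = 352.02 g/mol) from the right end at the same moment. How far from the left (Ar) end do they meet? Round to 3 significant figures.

51.8 cm

In equal time, each gas travels a distance ∝ its rate ∝ 1/√M, so d_Ar/d_UF₆ = √(M_UF₆/M_Ar) = √(352.02/39.95) = 2.968.
With d_Ar + d_UF₆ = 69.3 cm, d_UF₆ = 69.3/(1 + 2.968) = 17.46 cm.
d_Ar = 69.3 − 17.46 = 51.8 cm.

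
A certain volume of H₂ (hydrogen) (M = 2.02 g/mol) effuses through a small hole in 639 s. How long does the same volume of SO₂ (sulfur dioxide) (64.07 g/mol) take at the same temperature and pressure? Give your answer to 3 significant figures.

3600 s

Since effusion rate ∝ 1/√M, t_SO₂/t_H₂ = √(M_SO₂/M_H₂) = √(64.07/2.02) = √31.72 = 5.632.
So the time for SO₂ is 639 × 5.632 = 3600 s.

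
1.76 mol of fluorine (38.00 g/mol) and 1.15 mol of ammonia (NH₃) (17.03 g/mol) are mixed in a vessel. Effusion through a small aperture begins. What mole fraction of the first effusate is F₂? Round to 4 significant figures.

0.5061

Each component's effusion rate ∝ (its partial pressure)·(1/√M) ∝ n_i/√M_i.
x_F₂(eff) = (n_F₂/√M_F₂) / (n_F₂/√M_F₂ + n_NH₃/√M_NH₃)
= (1.76/√38.00) / (1.76/√38.00 + 1.15/√17.03) = 0.2855/(0.2855 + 0.2787) = 0.5061.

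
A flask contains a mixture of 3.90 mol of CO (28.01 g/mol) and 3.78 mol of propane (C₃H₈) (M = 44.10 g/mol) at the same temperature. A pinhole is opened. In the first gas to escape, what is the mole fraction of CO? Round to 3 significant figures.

The effusion rate of species i is ∝ p_i/√M_i ∝ n_i/√M_i.
So x_CO in the escaping gas = (n_CO/√M_CO) / Σ(n_i/√M_i)
= (3.90/√28.01) / (3.90/√28.01 + 3.78/√44.10) = 0.7369/(0.7369 + 0.5692) = 0.564.

0.564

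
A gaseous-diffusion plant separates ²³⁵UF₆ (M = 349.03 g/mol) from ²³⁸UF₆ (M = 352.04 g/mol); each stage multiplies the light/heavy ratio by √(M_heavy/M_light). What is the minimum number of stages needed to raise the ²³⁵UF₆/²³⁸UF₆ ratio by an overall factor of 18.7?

683

Single-stage factor α = √(352.04/349.03), so ln α = ½ ln(1.00862) = 0.004293.
Need α^N ≥ 18.7 ⇒ N ≥ ln(18.7) / ln α = 2.929 / 0.004293 = 682.09.
So at least 683 stages are needed.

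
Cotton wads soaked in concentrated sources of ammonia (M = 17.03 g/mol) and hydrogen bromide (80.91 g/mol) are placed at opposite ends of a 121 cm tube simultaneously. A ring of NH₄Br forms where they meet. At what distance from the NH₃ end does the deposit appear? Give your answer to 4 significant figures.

In equal time, each gas travels a distance ∝ its rate ∝ 1/√M, so d_NH₃/d_HBr = √(M_HBr/M_NH₃) = √(80.91/17.03) = 2.180.
With d_NH₃ + d_HBr = 121 cm, d_HBr = 121/(1 + 2.180) = 38.05 cm.
d_NH₃ = 121 − 38.05 = 82.95 cm.

82.95 cm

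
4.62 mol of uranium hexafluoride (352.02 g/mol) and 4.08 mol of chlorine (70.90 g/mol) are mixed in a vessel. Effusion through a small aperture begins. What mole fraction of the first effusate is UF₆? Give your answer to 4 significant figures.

0.3370

Rate_i ∝ x_i/√M_i (Graham's law weighted by mole fraction), so the effusate composition follows n_i/√M_i.
x_UF₆(eff) = (n_UF₆/√M_UF₆) / (n_UF₆/√M_UF₆ + n_Cl₂/√M_Cl₂)
= (4.62/√352.02) / (4.62/√352.02 + 4.08/√70.90) = 0.2462/(0.2462 + 0.4845) = 0.3370.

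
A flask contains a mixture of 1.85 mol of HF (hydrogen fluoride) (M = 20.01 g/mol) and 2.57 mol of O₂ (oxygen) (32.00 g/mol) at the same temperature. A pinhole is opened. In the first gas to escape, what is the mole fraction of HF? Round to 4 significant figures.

0.4765

Rate_i ∝ x_i/√M_i (Graham's law weighted by mole fraction), so the effusate composition follows n_i/√M_i.
x_HF(eff) = (n_HF/√M_HF) / (n_HF/√M_HF + n_O₂/√M_O₂)
= (1.85/√20.01) / (1.85/√20.01 + 2.57/√32.00) = 0.4136/(0.4136 + 0.4543) = 0.4765.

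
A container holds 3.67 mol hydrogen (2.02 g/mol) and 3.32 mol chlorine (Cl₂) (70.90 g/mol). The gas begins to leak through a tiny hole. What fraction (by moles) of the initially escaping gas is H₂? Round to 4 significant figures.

The effusion rate of species i is ∝ p_i/√M_i ∝ n_i/√M_i.
Mole fraction of H₂ in the effusate = (n_H₂/√M_H₂) / (n_H₂/√M_H₂ + n_Cl₂/√M_Cl₂)
= (3.67/√2.02) / (3.67/√2.02 + 3.32/√70.90) = 2.582/(2.582 + 0.3943) = 0.8675.

0.8675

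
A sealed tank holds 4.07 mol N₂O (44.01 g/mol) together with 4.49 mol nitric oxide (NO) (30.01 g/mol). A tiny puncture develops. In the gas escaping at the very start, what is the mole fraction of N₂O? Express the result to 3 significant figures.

0.428

The effusion rate of species i is ∝ p_i/√M_i ∝ n_i/√M_i.
x_N₂O(eff) = (n_N₂O/√M_N₂O) / (n_N₂O/√M_N₂O + n_NO/√M_NO)
= (4.07/√44.01) / (4.07/√44.01 + 4.49/√30.01) = 0.6135/(0.6135 + 0.8196) = 0.428.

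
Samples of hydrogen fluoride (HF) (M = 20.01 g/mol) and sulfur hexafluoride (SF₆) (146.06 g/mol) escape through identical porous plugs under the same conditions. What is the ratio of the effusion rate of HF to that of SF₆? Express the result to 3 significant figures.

From Graham's law, rate_HF/rate_SF₆ = √(M_SF₆/M_HF) = √(146.06/20.01) = √7.299 = 2.70.

2.70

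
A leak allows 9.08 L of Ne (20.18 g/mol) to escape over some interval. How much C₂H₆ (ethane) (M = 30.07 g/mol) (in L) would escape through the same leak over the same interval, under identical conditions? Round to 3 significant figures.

7.44 L

Graham's law gives rate_C₂H₆/rate_Ne = √(M_Ne/M_C₂H₆) = √(20.18/30.07) = √0.6711 = 0.8192.
So the volume for C₂H₆ is 9.08 × 0.8192 = 7.44 L.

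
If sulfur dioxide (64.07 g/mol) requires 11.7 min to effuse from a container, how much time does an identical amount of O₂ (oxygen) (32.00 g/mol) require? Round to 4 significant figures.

8.269 min

Using Graham's law: t_O₂/t_SO₂ = √(M_O₂/M_SO₂) = √(32.00/64.07) = √0.4995 = 0.7067.
So the time for O₂ is 11.7 × 0.7067 = 8.269 min.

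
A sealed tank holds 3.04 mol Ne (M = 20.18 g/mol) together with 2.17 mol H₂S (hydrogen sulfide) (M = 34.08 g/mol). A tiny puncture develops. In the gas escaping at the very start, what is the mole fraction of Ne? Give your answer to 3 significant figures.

0.645

Effusion rate of each component ∝ n_i/√M_i (partial pressure × 1/√M).
So x_Ne in the escaping gas = (n_Ne/√M_Ne) / Σ(n_i/√M_i)
= (3.04/√20.18) / (3.04/√20.18 + 2.17/√34.08) = 0.6767/(0.6767 + 0.3717) = 0.645.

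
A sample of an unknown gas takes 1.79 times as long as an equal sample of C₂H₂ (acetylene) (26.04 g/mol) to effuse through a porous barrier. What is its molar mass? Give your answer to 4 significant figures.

83.43 g/mol

From Graham's law, t_X/t_C₂H₂ = √(M_X/M_C₂H₂).
1.79 = √(M_X/26.04)
M_X = 26.04 × 1.79² = 26.04 × 3.204 = 83.43 g/mol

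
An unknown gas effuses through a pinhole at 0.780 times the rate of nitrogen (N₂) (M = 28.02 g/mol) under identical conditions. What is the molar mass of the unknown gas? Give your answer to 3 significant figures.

Graham's law gives rate_X/rate_N₂ = √(M_N₂/M_X).
0.780 = √(28.02/M_X)
M_X = 28.02 / 0.780² = 28.02 / 0.6084 = 46.1 g/mol

46.1 g/mol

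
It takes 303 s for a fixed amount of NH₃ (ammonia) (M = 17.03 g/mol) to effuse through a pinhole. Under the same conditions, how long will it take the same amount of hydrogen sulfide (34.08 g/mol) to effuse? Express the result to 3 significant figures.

Since effusion rate ∝ 1/√M, t_H₂S/t_NH₃ = √(M_H₂S/M_NH₃) = √(34.08/17.03) = √2.001 = 1.415.
So the time for H₂S is 303 × 1.415 = 429 s.

429 s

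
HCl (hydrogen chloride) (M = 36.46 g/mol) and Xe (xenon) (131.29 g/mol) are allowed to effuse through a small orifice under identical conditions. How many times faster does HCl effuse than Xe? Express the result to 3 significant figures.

1.90

Since effusion rate ∝ 1/√M, rate_HCl/rate_Xe = √(M_Xe/M_HCl) = √(131.29/36.46) = √3.601 = 1.90.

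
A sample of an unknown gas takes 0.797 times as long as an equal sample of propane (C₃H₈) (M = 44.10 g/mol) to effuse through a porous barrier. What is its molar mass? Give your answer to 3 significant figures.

Using Graham's law: t_X/t_C₃H₈ = √(M_X/M_C₃H₈).
0.797 = √(M_X/44.10)
M_X = 44.10 × 0.797² = 44.10 × 0.6352 = 28.0 g/mol

28.0 g/mol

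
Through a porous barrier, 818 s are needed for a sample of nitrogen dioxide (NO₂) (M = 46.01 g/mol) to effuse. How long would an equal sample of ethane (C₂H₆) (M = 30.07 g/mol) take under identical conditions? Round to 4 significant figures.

Graham's law gives t_C₂H₆/t_NO₂ = √(M_C₂H₆/M_NO₂) = √(30.07/46.01) = √0.6536 = 0.8084.
So the time for C₂H₆ is 818 × 0.8084 = 661.3 s.

661.3 s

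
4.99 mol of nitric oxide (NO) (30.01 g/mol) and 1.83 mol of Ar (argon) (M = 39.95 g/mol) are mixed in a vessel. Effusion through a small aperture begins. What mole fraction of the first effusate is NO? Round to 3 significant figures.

Effusion rate of each component ∝ n_i/√M_i (partial pressure × 1/√M).
x_NO(eff) = (n_NO/√M_NO) / (n_NO/√M_NO + n_Ar/√M_Ar)
= (4.99/√30.01) / (4.99/√30.01 + 1.83/√39.95) = 0.9109/(0.9109 + 0.2895) = 0.759.

0.759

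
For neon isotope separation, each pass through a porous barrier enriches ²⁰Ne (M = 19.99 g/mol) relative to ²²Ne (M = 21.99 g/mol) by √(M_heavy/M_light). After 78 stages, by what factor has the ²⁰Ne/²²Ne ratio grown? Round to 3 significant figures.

41.2

After 78 stages the ratio has grown by (√(21.99/19.99))^78 = (21.99/19.99)^(78/2).
= 1.10005^39 = 41.2.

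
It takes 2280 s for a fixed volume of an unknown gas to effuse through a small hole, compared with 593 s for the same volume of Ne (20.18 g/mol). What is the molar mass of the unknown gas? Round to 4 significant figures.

298.3 g/mol

From Graham's law, t_X/t_Ne = √(M_X/M_Ne).
2280/593 = 3.845 = √(M_X/20.18)
M_X = 20.18 × 3.845² = 20.18 × 14.78 = 298.3 g/mol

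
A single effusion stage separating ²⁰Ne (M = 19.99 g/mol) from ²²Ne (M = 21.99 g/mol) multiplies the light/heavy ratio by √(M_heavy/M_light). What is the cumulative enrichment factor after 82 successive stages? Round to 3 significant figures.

Overall factor = α^82 with α = √(21.99/19.99), i.e. (21.99/19.99)^(82/2).
= 1.10005^41 = 49.9.

49.9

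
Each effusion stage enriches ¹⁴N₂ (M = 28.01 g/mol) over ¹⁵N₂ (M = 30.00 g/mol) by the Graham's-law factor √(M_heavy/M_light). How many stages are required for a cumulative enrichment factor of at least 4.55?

Per stage α = (30.00/28.01)^(1/2) = 1.07105^0.5, giving ln α = 0.03432.
Need α^N ≥ 4.55 ⇒ N ≥ ln(4.55) / ln α = 1.515 / 0.03432 = 44.15.
Minimum whole number of stages: N = 45.

45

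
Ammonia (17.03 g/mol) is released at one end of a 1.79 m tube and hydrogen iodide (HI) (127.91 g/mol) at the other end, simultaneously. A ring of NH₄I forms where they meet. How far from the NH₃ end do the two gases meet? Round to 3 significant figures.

1.31 m

The fronts meet when d_NH₃ + d_HI = L with d_NH₃/d_HI = √(M_HI/M_NH₃) (Graham's law). Here √(M_HI/M_NH₃) = √(127.91/17.03) = 2.741.
With d_NH₃ + d_HI = 1.79 m, d_HI = 1.79/(1 + 2.741) = 0.4785 m.
d_NH₃ = 1.79 − 0.4785 = 1.31 m.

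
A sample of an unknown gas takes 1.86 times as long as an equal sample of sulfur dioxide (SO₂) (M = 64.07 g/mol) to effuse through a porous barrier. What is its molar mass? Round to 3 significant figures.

222 g/mol

From Graham's law, t_X/t_SO₂ = √(M_X/M_SO₂).
1.86 = √(M_X/64.07)
M_X = 64.07 × 1.86² = 64.07 × 3.460 = 222 g/mol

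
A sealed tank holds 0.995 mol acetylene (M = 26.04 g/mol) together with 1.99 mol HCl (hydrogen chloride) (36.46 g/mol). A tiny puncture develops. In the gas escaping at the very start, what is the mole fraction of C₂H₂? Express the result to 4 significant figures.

0.3717

Each component's effusion rate ∝ (its partial pressure)·(1/√M) ∝ n_i/√M_i.
So x_C₂H₂ in the escaping gas = (n_C₂H₂/√M_C₂H₂) / Σ(n_i/√M_i)
= (0.995/√26.04) / (0.995/√26.04 + 1.99/√36.46) = 0.1950/(0.1950 + 0.3296) = 0.3717.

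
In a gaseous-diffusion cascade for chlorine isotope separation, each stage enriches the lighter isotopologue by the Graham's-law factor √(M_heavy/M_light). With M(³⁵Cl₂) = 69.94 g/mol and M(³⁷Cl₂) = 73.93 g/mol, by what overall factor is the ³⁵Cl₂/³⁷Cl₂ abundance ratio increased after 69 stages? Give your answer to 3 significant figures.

6.78

Each stage multiplies the ratio by α = √(73.93/69.94), so after 69 stages the overall factor is α^69 = (73.93/69.94)^(69/2).
= 1.05705^(69/2) = 6.78.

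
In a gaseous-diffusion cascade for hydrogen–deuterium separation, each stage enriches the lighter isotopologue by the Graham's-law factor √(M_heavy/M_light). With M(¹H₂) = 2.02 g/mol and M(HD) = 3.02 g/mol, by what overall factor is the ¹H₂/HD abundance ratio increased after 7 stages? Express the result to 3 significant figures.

After 7 stages the ratio has grown by (√(3.02/2.02))^7 = (3.02/2.02)^(7/2).
= 1.49505^(7/2) = 4.09.

4.09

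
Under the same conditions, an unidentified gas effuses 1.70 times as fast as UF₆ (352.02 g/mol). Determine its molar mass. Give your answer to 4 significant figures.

Since effusion rate ∝ 1/√M, rate_X/rate_UF₆ = √(M_UF₆/M_X).
1.70 = √(352.02/M_X)
M_X = 352.02 / 1.70² = 352.02 / 2.890 = 121.8 g/mol

121.8 g/mol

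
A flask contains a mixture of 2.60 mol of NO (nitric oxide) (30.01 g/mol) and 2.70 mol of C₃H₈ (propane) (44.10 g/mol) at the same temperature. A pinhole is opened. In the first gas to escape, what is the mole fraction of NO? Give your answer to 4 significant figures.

Rate_i ∝ x_i/√M_i (Graham's law weighted by mole fraction), so the effusate composition follows n_i/√M_i.
So x_NO in the escaping gas = (n_NO/√M_NO) / Σ(n_i/√M_i)
= (2.60/√30.01) / (2.60/√30.01 + 2.70/√44.10) = 0.4746/(0.4746 + 0.4066) = 0.5386.

0.5386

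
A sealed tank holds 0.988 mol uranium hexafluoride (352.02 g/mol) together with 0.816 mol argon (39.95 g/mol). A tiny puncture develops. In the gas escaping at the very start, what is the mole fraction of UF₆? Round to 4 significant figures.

Rate_i ∝ x_i/√M_i (Graham's law weighted by mole fraction), so the effusate composition follows n_i/√M_i.
x_UF₆(eff) = (n_UF₆/√M_UF₆) / (n_UF₆/√M_UF₆ + n_Ar/√M_Ar)
= (0.988/√352.02) / (0.988/√352.02 + 0.816/√39.95) = 0.05266/(0.05266 + 0.1291) = 0.2897.

0.2897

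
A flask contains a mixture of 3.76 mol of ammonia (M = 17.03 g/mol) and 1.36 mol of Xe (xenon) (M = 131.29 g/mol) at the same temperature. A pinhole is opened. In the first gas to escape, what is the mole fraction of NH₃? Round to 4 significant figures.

The effusion rate of species i is ∝ p_i/√M_i ∝ n_i/√M_i.
So x_NH₃ in the escaping gas = (n_NH₃/√M_NH₃) / Σ(n_i/√M_i)
= (3.76/√17.03) / (3.76/√17.03 + 1.36/√131.29) = 0.9111/(0.9111 + 0.1187) = 0.8847.

0.8847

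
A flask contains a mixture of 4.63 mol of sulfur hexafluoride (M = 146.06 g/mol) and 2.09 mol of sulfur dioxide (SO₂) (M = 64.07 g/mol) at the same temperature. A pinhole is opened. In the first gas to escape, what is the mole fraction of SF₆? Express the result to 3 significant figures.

0.595

The effusion rate of species i is ∝ p_i/√M_i ∝ n_i/√M_i.
Mole fraction of SF₆ in the effusate = (n_SF₆/√M_SF₆) / (n_SF₆/√M_SF₆ + n_SO₂/√M_SO₂)
= (4.63/√146.06) / (4.63/√146.06 + 2.09/√64.07) = 0.3831/(0.3831 + 0.2611) = 0.595.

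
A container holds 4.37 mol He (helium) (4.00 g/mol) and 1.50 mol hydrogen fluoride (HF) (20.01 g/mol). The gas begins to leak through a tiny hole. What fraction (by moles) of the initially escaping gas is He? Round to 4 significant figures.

The effusion rate of species i is ∝ p_i/√M_i ∝ n_i/√M_i.
So x_He in the escaping gas = (n_He/√M_He) / Σ(n_i/√M_i)
= (4.37/√4.00) / (4.37/√4.00 + 1.50/√20.01) = 2.185/(2.185 + 0.3353) = 0.8670.

0.8670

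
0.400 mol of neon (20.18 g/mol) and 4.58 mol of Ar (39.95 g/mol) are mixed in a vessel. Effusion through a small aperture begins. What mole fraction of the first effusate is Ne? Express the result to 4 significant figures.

Effusion rate of each component ∝ n_i/√M_i (partial pressure × 1/√M).
So x_Ne in the escaping gas = (n_Ne/√M_Ne) / Σ(n_i/√M_i)
= (0.400/√20.18) / (0.400/√20.18 + 4.58/√39.95) = 0.08904/(0.08904 + 0.7246) = 0.1094.

0.1094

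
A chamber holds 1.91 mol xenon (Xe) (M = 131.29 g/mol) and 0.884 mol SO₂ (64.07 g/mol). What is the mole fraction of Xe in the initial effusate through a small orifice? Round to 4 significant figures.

The effusion rate of species i is ∝ p_i/√M_i ∝ n_i/√M_i.
x_Xe(eff) = (n_Xe/√M_Xe) / (n_Xe/√M_Xe + n_SO₂/√M_SO₂)
= (1.91/√131.29) / (1.91/√131.29 + 0.884/√64.07) = 0.1667/(0.1667 + 0.1104) = 0.6015.

0.6015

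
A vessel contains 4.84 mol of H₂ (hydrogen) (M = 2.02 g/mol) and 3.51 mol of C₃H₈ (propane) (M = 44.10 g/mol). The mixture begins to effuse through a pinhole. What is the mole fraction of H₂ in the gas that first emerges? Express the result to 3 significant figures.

0.866

Rate_i ∝ x_i/√M_i (Graham's law weighted by mole fraction), so the effusate composition follows n_i/√M_i.
x_H₂(eff) = (n_H₂/√M_H₂) / (n_H₂/√M_H₂ + n_C₃H₈/√M_C₃H₈)
= (4.84/√2.02) / (4.84/√2.02 + 3.51/√44.10) = 3.405/(3.405 + 0.5286) = 0.866.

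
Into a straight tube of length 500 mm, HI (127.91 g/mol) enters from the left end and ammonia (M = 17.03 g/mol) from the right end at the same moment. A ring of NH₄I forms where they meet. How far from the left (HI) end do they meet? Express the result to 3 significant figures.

The fronts meet when d_HI + d_NH₃ = L with d_HI/d_NH₃ = √(M_NH₃/M_HI) (Graham's law). Here √(M_NH₃/M_HI) = √(17.03/127.91) = 0.3649.
With d_HI + d_NH₃ = 500 mm, d_NH₃ = 500/(1 + 0.3649) = 366.3 mm.
d_HI = 500 − 366.3 = 134 mm.

134 mm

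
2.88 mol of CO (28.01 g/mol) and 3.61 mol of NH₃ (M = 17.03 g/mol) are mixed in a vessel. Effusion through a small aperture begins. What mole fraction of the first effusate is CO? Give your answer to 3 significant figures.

0.384

Rate_i ∝ x_i/√M_i (Graham's law weighted by mole fraction), so the effusate composition follows n_i/√M_i.
x_CO(eff) = (n_CO/√M_CO) / (n_CO/√M_CO + n_NH₃/√M_NH₃)
= (2.88/√28.01) / (2.88/√28.01 + 3.61/√17.03) = 0.5442/(0.5442 + 0.8748) = 0.384.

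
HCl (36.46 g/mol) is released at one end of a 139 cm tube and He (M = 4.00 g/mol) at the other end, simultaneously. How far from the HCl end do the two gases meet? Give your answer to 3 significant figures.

34.6 cm

Graham's law gives d_HCl/d_He = rate_HCl/rate_He = √(M_He/M_HCl) = √(4.00/36.46) = 0.3312.
With d_HCl + d_He = 139 cm, d_He = 139/(1 + 0.3312) = 104.4 cm.
d_HCl = 139 − 104.4 = 34.6 cm.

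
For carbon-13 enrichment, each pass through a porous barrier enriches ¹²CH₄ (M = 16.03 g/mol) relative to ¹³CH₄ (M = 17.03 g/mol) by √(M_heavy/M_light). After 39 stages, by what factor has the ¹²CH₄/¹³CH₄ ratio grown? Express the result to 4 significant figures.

Each stage multiplies the ratio by α = √(17.03/16.03), so after 39 stages the overall factor is α^39 = (17.03/16.03)^(39/2).
= 1.06238^(39/2) = 3.254.

3.254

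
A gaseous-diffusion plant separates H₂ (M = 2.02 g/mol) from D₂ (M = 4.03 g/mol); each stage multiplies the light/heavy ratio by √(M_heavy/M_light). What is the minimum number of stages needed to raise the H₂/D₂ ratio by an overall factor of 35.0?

11

With α = √(4.03/2.02) per stage, ln α = ½ ln(1.99505) = 0.3453.
Need α^N ≥ 35.0 ⇒ N ≥ ln(35.0) / ln α = 3.555 / 0.3453 = 10.30.
Rounding up, N = 11 stages.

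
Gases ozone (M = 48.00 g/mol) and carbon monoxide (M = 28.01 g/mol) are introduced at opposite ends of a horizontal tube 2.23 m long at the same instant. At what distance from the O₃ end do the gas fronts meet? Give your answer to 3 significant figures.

0.966 m

Distances travelled in equal time are proportional to diffusion rates, so d_O₃/d_CO = √(M_CO/M_O₃) = √(28.01/48.00) = 0.7639.
With d_O₃ + d_CO = 2.23 m, d_CO = 2.23/(1 + 0.7639) = 1.264 m.
d_O₃ = 2.23 − 1.264 = 0.966 m.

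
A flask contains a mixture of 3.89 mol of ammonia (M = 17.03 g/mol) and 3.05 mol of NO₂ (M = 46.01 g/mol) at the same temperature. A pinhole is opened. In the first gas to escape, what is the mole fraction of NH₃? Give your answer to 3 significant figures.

0.677

The effusion rate of species i is ∝ p_i/√M_i ∝ n_i/√M_i.
So x_NH₃ in the escaping gas = (n_NH₃/√M_NH₃) / Σ(n_i/√M_i)
= (3.89/√17.03) / (3.89/√17.03 + 3.05/√46.01) = 0.9426/(0.9426 + 0.4496) = 0.677.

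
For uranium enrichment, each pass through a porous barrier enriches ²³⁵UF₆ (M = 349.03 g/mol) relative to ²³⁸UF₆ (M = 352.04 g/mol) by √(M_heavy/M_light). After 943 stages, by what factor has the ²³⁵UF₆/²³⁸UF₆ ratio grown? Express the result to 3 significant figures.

Overall factor = α^943 with α = √(352.04/349.03), i.e. (352.04/349.03)^(943/2).
= 1.00862^(943/2) = 57.3.

57.3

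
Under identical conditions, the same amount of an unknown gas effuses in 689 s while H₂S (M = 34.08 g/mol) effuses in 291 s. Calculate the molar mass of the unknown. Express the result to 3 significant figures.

From Graham's law, t_X/t_H₂S = √(M_X/M_H₂S).
689/291 = 2.368 = √(M_X/34.08)
M_X = 34.08 × 2.368² = 34.08 × 5.606 = 191 g/mol

191 g/mol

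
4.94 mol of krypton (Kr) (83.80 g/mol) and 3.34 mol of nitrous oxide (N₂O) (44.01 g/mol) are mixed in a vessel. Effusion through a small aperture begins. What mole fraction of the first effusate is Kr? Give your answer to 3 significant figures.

Rate_i ∝ x_i/√M_i (Graham's law weighted by mole fraction), so the effusate composition follows n_i/√M_i.
x_Kr(eff) = (n_Kr/√M_Kr) / (n_Kr/√M_Kr + n_N₂O/√M_N₂O)
= (4.94/√83.80) / (4.94/√83.80 + 3.34/√44.01) = 0.5396/(0.5396 + 0.5035) = 0.517.

0.517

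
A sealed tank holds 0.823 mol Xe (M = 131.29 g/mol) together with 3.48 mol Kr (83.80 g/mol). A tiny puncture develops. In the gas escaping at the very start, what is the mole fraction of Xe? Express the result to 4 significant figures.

0.1589

The effusion rate of species i is ∝ p_i/√M_i ∝ n_i/√M_i.
Mole fraction of Xe in the effusate = (n_Xe/√M_Xe) / (n_Xe/√M_Xe + n_Kr/√M_Kr)
= (0.823/√131.29) / (0.823/√131.29 + 3.48/√83.80) = 0.07183/(0.07183 + 0.3802) = 0.1589.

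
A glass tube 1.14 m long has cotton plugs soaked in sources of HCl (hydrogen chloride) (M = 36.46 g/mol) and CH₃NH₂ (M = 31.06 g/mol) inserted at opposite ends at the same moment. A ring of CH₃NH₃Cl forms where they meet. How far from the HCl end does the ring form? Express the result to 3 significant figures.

0.547 m

Distances travelled in equal time are proportional to diffusion rates, so d_HCl/d_CH₃NH₂ = √(M_CH₃NH₂/M_HCl) = √(31.06/36.46) = 0.9230.
With d_HCl + d_CH₃NH₂ = 1.14 m, d_CH₃NH₂ = 1.14/(1 + 0.9230) = 0.5928 m.
d_HCl = 1.14 − 0.5928 = 0.547 m.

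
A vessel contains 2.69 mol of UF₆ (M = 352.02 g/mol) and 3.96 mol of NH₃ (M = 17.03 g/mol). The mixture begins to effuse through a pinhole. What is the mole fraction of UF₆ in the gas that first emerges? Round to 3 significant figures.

Rate_i ∝ x_i/√M_i (Graham's law weighted by mole fraction), so the effusate composition follows n_i/√M_i.
Mole fraction of UF₆ in the effusate = (n_UF₆/√M_UF₆) / (n_UF₆/√M_UF₆ + n_NH₃/√M_NH₃)
= (2.69/√352.02) / (2.69/√352.02 + 3.96/√17.03) = 0.1434/(0.1434 + 0.9596) = 0.130.

0.130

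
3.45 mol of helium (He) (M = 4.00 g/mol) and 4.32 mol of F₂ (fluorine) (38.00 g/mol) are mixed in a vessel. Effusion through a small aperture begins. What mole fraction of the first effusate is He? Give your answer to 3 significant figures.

Rate_i ∝ x_i/√M_i (Graham's law weighted by mole fraction), so the effusate composition follows n_i/√M_i.
x_He(eff) = (n_He/√M_He) / (n_He/√M_He + n_F₂/√M_F₂)
= (3.45/√4.00) / (3.45/√4.00 + 4.32/√38.00) = 1.725/(1.725 + 0.7008) = 0.711.

0.711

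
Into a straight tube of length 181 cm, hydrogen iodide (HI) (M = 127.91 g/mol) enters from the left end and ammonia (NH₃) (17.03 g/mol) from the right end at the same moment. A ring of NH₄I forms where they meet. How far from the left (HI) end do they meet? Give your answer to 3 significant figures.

The fronts meet when d_HI + d_NH₃ = L with d_HI/d_NH₃ = √(M_NH₃/M_HI) (Graham's law). Here √(M_NH₃/M_HI) = √(17.03/127.91) = 0.3649.
With d_HI + d_NH₃ = 181 cm, d_NH₃ = 181/(1 + 0.3649) = 132.6 cm.
d_HI = 181 − 132.6 = 48.4 cm.

48.4 cm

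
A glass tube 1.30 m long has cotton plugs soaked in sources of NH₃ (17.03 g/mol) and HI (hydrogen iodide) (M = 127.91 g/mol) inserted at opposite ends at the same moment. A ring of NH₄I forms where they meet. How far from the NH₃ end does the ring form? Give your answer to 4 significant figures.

Graham's law gives d_NH₃/d_HI = rate_NH₃/rate_HI = √(M_HI/M_NH₃) = √(127.91/17.03) = 2.741.
With d_NH₃ + d_HI = 1.30 m, d_HI = 1.30/(1 + 2.741) = 0.3475 m.
d_NH₃ = 1.30 − 0.3475 = 0.9525 m.

0.9525 m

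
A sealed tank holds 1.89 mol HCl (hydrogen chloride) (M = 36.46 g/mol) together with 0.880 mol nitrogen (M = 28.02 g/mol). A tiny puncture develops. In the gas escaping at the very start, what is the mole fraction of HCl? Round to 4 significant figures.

Each component's effusion rate ∝ (its partial pressure)·(1/√M) ∝ n_i/√M_i.
x_HCl(eff) = (n_HCl/√M_HCl) / (n_HCl/√M_HCl + n_N₂/√M_N₂)
= (1.89/√36.46) / (1.89/√36.46 + 0.880/√28.02) = 0.3130/(0.3130 + 0.1662) = 0.6531.

0.6531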